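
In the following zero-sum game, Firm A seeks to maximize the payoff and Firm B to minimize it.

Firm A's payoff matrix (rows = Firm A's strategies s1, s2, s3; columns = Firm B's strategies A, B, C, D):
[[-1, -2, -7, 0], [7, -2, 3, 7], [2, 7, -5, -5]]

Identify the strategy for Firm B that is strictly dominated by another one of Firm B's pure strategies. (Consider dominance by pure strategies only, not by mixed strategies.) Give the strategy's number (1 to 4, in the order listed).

Firm B prefers columns that give Firm A less. Compare A with C: -7 < -1, 3 < 7, -5 < 2.
So C strictly dominates A for Firm B; A is strictly dominated.

1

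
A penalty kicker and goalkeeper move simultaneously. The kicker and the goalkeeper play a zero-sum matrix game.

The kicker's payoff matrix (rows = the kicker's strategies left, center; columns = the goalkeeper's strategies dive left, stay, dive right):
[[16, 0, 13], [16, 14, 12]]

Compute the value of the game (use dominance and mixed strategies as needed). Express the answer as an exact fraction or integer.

182/15

Column dive left is strictly dominated by dive right for the goalkeeper (it gives the kicker more in every row).
The remaining 2×2 game on (left, center) × (stay, dive right) has no saddle point. Let the kicker play left with probability p; indifference gives 14(1−p) = 13p + 12(1−p), so p = 2/15.
Similarly the goalkeeper's optimal q on stay is 1/15, and the value is 0·(1/15) + (13)·(14/15) = 182/15.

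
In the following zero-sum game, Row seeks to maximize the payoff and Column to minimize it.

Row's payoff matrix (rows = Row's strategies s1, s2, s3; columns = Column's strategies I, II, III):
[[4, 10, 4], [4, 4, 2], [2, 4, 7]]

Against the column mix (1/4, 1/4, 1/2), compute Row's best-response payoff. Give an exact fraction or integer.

s1: (4)·(1/4) + (10)·(1/4) + (4)·(1/2) = 11/2.
s2: (4)·(1/4) + (4)·(1/4) + (2)·(1/2) = 3.
s3: (2)·(1/4) + (4)·(1/4) + (7)·(1/2) = 5.
The best pure response is s1 with expected payoff 11/2.

11/2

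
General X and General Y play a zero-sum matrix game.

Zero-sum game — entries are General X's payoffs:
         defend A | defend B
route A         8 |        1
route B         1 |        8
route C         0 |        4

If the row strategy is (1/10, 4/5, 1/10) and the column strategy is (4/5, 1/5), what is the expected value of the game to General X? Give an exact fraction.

133/50

Against (4/5, 1/5), each row's expected payoff is route A: 33/5; route B: 12/5; route C: 4/5.
Taking the (1/10, 4/5, 1/10)-weighted average: (1/10)·(33/5) + (4/5)·(12/5) + (1/10)·(4/5) = 133/50.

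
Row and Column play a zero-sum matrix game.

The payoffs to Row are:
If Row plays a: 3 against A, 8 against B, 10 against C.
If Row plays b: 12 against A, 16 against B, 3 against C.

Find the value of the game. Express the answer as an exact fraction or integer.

111/16

Column B is strictly dominated by A for Column (it gives Row more in every row).
The remaining 2×2 game on (a, b) × (A, C) has no saddle point. Let Row play a with probability p; indifference gives 3p + 12(1−p) = 10p + 3(1−p), so p = 9/16.
Similarly Column's optimal q on A is 7/16, and the value is 3·(7/16) + (10)·(9/16) = 111/16.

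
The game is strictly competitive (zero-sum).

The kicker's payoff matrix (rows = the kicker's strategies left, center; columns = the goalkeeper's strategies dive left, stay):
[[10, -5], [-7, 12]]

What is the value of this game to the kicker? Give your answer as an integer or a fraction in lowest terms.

Row minima are -5 and -7, so the kicker's maximin is -5; column maxima are 10 and 12, so the goalkeeper's minimax is 10. These differ, so the equilibrium is in mixed strategies.
Let the kicker play left with probability p. The goalkeeper is indifferent when 10p − 7(1−p) = −5p + 12(1−p), giving p = 19/34.
Let the goalkeeper play dive left with probability q. The kicker is indifferent when 10q − 5(1−q) = −7q + 12(1−q), giving q = 1/2.
The value is 10·(1/2) + (-5)·(1/2) = 5/2.

5/2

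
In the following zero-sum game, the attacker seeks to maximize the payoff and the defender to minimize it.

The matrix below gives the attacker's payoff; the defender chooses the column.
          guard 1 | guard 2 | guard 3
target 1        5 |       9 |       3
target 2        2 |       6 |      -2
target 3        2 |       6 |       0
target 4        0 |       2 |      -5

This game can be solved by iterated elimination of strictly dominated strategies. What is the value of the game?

3

Row target 3 is strictly dominated by row target 1 (5>2, 9>6, 3>0); eliminate target 3.
Row target 4 is strictly dominated by row target 1 (5>0, 9>2, 3>-5); eliminate target 4.
Row target 2 is strictly dominated by row target 1 (5>2, 9>6, 3>-2); eliminate target 2.
Column guard 2 is strictly dominated by guard 1 for the defender (5<9); eliminate guard 2.
Column guard 1 is strictly dominated by guard 3 for the defender (3<5); eliminate guard 1.
Only (target 1, guard 3) remains, with payoff 3.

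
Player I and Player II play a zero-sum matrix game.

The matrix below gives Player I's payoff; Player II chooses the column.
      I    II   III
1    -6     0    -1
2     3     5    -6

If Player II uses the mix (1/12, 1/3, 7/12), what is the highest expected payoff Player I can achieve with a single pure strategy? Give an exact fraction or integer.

1: (-6)·(1/12) + (0)·(1/3) + (-1)·(7/12) = -13/12.
2: (3)·(1/12) + (5)·(1/3) + (-6)·(7/12) = -19/12.
The best pure response is 1 with expected payoff -13/12.

-13/12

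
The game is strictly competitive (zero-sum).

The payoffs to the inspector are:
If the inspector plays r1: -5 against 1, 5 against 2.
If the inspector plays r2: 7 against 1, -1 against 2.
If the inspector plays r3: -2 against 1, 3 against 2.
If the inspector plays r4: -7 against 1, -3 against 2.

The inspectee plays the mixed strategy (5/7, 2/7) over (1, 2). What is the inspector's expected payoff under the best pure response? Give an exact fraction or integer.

33/7

r1: (-5)·(5/7) + (5)·(2/7) = -15/7.
r2: (7)·(5/7) + (-1)·(2/7) = 33/7.
r3: (-2)·(5/7) + (3)·(2/7) = -4/7.
r4: (-7)·(5/7) + (-3)·(2/7) = -41/7.
The best pure response is r2 with expected payoff 33/7.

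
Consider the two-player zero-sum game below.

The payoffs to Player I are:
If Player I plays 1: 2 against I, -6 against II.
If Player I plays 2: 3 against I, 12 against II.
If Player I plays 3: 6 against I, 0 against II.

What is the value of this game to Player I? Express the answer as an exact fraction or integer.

24/5

Row 1 is strictly dominated by row 3, so Player I never plays it.
The remaining 2×2 game on (2, 3) × (I, II) has no saddle point. Let Player I play 2 with probability p; indifference gives 3p + 6(1−p) = 12p, so p = 2/5.
Similarly Player II's optimal q on I is 4/5, and the value is 3·(4/5) + (12)·(1/5) = 24/5.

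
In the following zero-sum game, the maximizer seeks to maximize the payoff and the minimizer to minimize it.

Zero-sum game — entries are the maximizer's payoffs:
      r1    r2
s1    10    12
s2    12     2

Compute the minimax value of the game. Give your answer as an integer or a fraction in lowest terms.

Row minima are 10 and 2, so the maximizer's maximin is 10; column maxima are 12 and 12, so the minimizer's minimax is 12. These differ, so the equilibrium is in mixed strategies.
Let the maximizer play s1 with probability p. The minimizer is indifferent when 10p + 12(1−p) = 12p + 2(1−p), giving p = 5/6.
Let the minimizer play r1 with probability q. The maximizer is indifferent when 10q + 12(1−q) = 12q + 2(1−q), giving q = 5/6.
The value is 10·(5/6) + (12)·(1/6) = 31/3.

31/3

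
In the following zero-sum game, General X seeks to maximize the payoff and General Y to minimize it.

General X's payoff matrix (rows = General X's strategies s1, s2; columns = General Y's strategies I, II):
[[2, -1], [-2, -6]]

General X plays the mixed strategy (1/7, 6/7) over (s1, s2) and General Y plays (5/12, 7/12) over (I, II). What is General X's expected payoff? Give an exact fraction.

-103/28

Against (5/12, 7/12), each row's expected payoff is s1: 1/4; s2: -13/3.
Taking the (1/7, 6/7)-weighted average: (1/7)·(1/4) + (6/7)·(-13/3) = -103/28.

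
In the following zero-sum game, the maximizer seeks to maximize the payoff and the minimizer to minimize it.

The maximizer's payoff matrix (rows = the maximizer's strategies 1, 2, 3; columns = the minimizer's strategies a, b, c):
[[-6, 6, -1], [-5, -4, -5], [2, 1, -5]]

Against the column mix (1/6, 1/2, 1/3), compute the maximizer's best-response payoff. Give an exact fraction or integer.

1: (-6)·(1/6) + (6)·(1/2) + (-1)·(1/3) = 5/3.
2: (-5)·(1/6) + (-4)·(1/2) + (-5)·(1/3) = -9/2.
3: (2)·(1/6) + (1)·(1/2) + (-5)·(1/3) = -5/6.
The best pure response is 1 with expected payoff 5/3.

5/3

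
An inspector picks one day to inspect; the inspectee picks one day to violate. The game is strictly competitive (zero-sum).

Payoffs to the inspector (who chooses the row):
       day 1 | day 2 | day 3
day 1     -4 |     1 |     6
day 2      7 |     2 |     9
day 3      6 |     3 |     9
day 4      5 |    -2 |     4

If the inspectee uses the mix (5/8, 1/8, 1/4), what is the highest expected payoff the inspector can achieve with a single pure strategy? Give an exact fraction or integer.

55/8

day 1: (-4)·(5/8) + (1)·(1/8) + (6)·(1/4) = -7/8.
day 2: (7)·(5/8) + (2)·(1/8) + (9)·(1/4) = 55/8.
day 3: (6)·(5/8) + (3)·(1/8) + (9)·(1/4) = 51/8.
day 4: (5)·(5/8) + (-2)·(1/8) + (4)·(1/4) = 31/8.
The best pure response is day 2 with expected payoff 55/8.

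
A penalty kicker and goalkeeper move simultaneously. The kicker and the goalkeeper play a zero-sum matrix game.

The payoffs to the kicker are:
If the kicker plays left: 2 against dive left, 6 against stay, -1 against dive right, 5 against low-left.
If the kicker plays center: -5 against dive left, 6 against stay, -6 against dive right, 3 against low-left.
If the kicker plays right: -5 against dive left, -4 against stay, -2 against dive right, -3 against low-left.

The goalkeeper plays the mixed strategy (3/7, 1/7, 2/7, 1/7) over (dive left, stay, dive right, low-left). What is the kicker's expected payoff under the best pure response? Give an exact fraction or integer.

15/7

left: (2)·(3/7) + (6)·(1/7) + (-1)·(2/7) + (5)·(1/7) = 15/7.
center: (-5)·(3/7) + (6)·(1/7) + (-6)·(2/7) + (3)·(1/7) = -18/7.
right: (-5)·(3/7) + (-4)·(1/7) + (-2)·(2/7) + (-3)·(1/7) = -26/7.
The best pure response is left with expected payoff 15/7.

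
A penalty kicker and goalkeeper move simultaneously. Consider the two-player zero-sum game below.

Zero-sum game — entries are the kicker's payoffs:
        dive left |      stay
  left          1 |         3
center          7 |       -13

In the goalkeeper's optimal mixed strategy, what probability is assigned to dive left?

8/11

Row minima are 1 and -13, so the kicker's maximin is 1; column maxima are 7 and 3, so the goalkeeper's minimax is 3. These differ, so the equilibrium is in mixed strategies.
Let the goalkeeper play dive left with probability q. The kicker is indifferent when q + 3(1−q) = 7q − 13(1−q), giving q = 8/11.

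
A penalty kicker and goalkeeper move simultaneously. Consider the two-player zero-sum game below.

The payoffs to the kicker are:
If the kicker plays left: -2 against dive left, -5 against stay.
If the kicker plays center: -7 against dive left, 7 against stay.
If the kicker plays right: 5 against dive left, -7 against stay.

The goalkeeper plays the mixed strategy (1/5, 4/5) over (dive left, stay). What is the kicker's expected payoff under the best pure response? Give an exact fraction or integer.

left: (-2)·(1/5) + (-5)·(4/5) = -22/5.
center: (-7)·(1/5) + (7)·(4/5) = 21/5.
right: (5)·(1/5) + (-7)·(4/5) = -23/5.
The best pure response is center with expected payoff 21/5.

21/5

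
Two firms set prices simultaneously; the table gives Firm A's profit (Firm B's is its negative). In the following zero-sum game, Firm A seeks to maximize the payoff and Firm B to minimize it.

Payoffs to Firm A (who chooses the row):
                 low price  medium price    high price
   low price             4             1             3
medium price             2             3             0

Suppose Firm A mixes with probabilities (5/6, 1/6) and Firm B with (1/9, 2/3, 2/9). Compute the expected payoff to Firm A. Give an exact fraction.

Against (1/9, 2/3, 2/9), each row's expected payoff is low price: 16/9; medium price: 20/9.
Taking the (5/6, 1/6)-weighted average: (5/6)·(16/9) + (1/6)·(20/9) = 50/27.

50/27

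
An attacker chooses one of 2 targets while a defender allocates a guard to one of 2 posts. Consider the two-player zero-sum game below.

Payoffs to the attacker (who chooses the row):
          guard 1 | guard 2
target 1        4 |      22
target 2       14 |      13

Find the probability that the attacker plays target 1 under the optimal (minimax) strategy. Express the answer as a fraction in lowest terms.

1/19

Row minima are 4 and 13, so the attacker's maximin is 13; column maxima are 14 and 22, so the defender's minimax is 14. These differ, so the equilibrium is in mixed strategies.
Let the attacker play target 1 with probability p. The defender is indifferent when 4p + 14(1−p) = 22p + 13(1−p), giving p = 1/19.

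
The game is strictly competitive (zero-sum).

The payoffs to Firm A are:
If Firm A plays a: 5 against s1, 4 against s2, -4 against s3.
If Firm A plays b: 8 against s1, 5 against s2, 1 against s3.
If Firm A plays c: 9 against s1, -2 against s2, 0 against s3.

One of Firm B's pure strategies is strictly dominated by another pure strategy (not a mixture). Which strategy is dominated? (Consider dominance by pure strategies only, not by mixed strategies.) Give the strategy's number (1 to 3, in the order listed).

Firm B prefers columns that give Firm A less. Compare s1 with s2: 4 < 5, 5 < 8, -2 < 9.
So s2 strictly dominates s1 for Firm B; s1 is strictly dominated.

1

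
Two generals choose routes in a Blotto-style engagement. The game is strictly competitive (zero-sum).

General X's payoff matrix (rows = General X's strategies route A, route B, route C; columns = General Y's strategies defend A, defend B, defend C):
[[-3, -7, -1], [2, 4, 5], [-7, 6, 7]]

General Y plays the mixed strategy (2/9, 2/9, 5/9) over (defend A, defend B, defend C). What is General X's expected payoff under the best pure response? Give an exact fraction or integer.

route A: (-3)·(2/9) + (-7)·(2/9) + (-1)·(5/9) = -25/9.
route B: (2)·(2/9) + (4)·(2/9) + (5)·(5/9) = 37/9.
route C: (-7)·(2/9) + (6)·(2/9) + (7)·(5/9) = 11/3.
The best pure response is route B with expected payoff 37/9.

37/9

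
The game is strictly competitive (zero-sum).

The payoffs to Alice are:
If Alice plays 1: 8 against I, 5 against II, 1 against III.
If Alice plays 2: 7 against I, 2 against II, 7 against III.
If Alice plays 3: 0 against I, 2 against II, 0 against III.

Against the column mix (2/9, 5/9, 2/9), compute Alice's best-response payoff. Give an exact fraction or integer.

43/9

1: (8)·(2/9) + (5)·(5/9) + (1)·(2/9) = 43/9.
2: (7)·(2/9) + (2)·(5/9) + (7)·(2/9) = 38/9.
3: (0)·(2/9) + (2)·(5/9) + (0)·(2/9) = 10/9.
The best pure response is 1 with expected payoff 43/9.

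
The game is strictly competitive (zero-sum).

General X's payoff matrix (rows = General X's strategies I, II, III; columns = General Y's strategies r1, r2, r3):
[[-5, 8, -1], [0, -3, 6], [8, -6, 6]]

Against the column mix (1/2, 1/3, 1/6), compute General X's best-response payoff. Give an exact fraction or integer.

3

I: (-5)·(1/2) + (8)·(1/3) + (-1)·(1/6) = 0.
II: (0)·(1/2) + (-3)·(1/3) + (6)·(1/6) = 0.
III: (8)·(1/2) + (-6)·(1/3) + (6)·(1/6) = 3.
The best pure response is III with expected payoff 3.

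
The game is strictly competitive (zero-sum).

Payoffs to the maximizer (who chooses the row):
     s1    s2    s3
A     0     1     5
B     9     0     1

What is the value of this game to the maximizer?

9/10

Column s3 is strictly dominated by s2 for the minimizer (it gives the maximizer more in every row).
The remaining 2×2 game on (A, B) × (s1, s2) has no saddle point. Let the maximizer play A with probability p; indifference gives 9(1−p) = p, so p = 9/10.
Similarly the minimizer's optimal q on s1 is 1/10, and the value is 0·(1/10) + (1)·(9/10) = 9/10.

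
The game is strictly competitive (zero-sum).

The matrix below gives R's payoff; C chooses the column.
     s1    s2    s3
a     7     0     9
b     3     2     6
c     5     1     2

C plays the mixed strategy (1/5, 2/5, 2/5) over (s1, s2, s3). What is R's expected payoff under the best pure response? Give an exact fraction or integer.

5

a: (7)·(1/5) + (0)·(2/5) + (9)·(2/5) = 5.
b: (3)·(1/5) + (2)·(2/5) + (6)·(2/5) = 19/5.
c: (5)·(1/5) + (1)·(2/5) + (2)·(2/5) = 11/5.
The best pure response is a with expected payoff 5.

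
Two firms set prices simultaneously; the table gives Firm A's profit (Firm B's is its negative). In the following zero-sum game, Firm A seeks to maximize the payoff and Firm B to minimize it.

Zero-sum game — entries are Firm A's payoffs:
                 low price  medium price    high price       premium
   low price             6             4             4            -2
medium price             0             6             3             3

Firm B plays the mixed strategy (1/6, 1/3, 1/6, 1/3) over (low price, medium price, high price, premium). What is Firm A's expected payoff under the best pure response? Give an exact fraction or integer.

7/2

low price: (6)·(1/6) + (4)·(1/3) + (4)·(1/6) + (-2)·(1/3) = 7/3.
medium price: (0)·(1/6) + (6)·(1/3) + (3)·(1/6) + (3)·(1/3) = 7/2.
The best pure response is medium price with expected payoff 7/2.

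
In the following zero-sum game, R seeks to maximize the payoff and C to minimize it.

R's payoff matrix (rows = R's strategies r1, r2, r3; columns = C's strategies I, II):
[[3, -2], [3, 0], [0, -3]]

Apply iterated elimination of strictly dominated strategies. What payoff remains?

Row r3 is strictly dominated by row r1 (3>0, -2>-3); eliminate r3.
Column I is strictly dominated by II for C (-2<3, 0<3); eliminate I.
Row r1 is strictly dominated by row r2 (0>-2); eliminate r1.
Only (r2, II) remains, with payoff 0.

0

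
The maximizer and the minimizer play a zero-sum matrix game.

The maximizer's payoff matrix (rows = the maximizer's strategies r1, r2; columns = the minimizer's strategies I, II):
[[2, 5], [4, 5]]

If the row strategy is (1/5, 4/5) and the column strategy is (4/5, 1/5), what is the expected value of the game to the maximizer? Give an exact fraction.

97/25

Against (4/5, 1/5), each row's expected payoff is r1: 13/5; r2: 21/5.
Taking the (1/5, 4/5)-weighted average: (1/5)·(13/5) + (4/5)·(21/5) = 97/25.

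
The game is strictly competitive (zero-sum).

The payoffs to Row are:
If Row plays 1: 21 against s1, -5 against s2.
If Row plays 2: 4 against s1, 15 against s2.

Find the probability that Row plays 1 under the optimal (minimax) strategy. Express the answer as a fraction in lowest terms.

Row minima are -5 and 4, so Row's maximin is 4; column maxima are 21 and 15, so Column's minimax is 15. These differ, so the equilibrium is in mixed strategies.
Let Row play 1 with probability p. Column is indifferent when 21p + 4(1−p) = −5p + 15(1−p), giving p = 11/37.

11/37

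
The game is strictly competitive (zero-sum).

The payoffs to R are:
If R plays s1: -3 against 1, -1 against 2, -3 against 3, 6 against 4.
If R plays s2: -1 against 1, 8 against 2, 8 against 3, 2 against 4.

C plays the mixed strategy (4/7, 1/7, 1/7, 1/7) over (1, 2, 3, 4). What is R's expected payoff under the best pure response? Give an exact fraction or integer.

2

s1: (-3)·(4/7) + (-1)·(1/7) + (-3)·(1/7) + (6)·(1/7) = -10/7.
s2: (-1)·(4/7) + (8)·(1/7) + (8)·(1/7) + (2)·(1/7) = 2.
The best pure response is s2 with expected payoff 2.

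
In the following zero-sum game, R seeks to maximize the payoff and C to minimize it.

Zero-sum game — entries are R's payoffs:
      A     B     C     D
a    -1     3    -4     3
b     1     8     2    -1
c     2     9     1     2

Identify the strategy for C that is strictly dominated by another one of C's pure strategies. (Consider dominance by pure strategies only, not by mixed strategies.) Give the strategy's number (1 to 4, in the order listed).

2

C prefers columns that give R less. Compare B with A: -1 < 3, 1 < 8, 2 < 9.
So A strictly dominates B for C; B is strictly dominated.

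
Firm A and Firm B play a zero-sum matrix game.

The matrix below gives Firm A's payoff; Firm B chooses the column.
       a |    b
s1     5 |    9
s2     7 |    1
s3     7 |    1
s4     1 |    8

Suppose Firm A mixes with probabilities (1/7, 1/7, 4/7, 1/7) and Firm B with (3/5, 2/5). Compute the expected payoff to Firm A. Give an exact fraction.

167/35

Against (3/5, 2/5), each row's expected payoff is s1: 33/5; s2: 23/5; s3: 23/5; s4: 19/5.
Taking the (1/7, 1/7, 4/7, 1/7)-weighted average: (1/7)·(33/5) + (1/7)·(23/5) + (4/7)·(23/5) + (1/7)·(19/5) = 167/35.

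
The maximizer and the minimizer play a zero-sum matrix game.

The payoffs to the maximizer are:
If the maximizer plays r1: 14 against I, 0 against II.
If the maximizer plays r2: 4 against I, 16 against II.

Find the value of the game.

Row minima are 0 and 4, so the maximizer's maximin is 4; column maxima are 14 and 16, so the minimizer's minimax is 14. These differ, so the equilibrium is in mixed strategies.
Let the maximizer play r1 with probability p. The minimizer is indifferent when 14p + 4(1−p) = 16(1−p), giving p = 6/13.
Let the minimizer play I with probability q. The maximizer is indifferent when 14q = 4q + 16(1−q), giving q = 8/13.
The value is 14·(8/13) + (0)·(5/13) = 112/13.

112/13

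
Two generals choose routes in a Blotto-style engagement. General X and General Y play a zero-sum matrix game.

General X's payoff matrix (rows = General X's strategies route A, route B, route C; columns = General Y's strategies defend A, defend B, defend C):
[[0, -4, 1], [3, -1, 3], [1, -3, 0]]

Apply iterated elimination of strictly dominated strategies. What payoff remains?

-1

Row route C is strictly dominated by row route B (3>1, -1>-3, 3>0); eliminate route C.
Row route A is strictly dominated by row route B (3>0, -1>-4, 3>1); eliminate route A.
Column defend A is strictly dominated by defend B for General Y (-1<3); eliminate defend A.
Column defend C is strictly dominated by defend B for General Y (-1<3); eliminate defend C.
Only (route B, defend B) remains, with payoff -1.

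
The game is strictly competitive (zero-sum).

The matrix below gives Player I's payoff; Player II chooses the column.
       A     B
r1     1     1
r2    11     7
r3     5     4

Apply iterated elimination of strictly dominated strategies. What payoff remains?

Row r3 is strictly dominated by row r2 (11>5, 7>4); eliminate r3.
Row r1 is strictly dominated by row r2 (11>1, 7>1); eliminate r1.
Column A is strictly dominated by B for Player II (7<11); eliminate A.
Only (r2, B) remains, with payoff 7.

7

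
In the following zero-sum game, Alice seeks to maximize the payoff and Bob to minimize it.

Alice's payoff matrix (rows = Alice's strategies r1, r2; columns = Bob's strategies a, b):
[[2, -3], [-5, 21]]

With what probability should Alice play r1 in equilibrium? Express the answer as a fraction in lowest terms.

26/31

Row minima are -3 and -5, so Alice's maximin is -3; column maxima are 2 and 21, so Bob's minimax is 2. These differ, so the equilibrium is in mixed strategies.
Let Alice play r1 with probability p. Bob is indifferent when 2p − 5(1−p) = −3p + 21(1−p), giving p = 26/31.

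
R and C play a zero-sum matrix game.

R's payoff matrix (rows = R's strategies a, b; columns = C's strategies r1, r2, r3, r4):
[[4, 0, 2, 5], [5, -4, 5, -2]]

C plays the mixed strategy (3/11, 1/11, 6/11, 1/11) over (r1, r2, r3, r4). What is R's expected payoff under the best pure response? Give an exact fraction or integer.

39/11

a: (4)·(3/11) + (0)·(1/11) + (2)·(6/11) + (5)·(1/11) = 29/11.
b: (5)·(3/11) + (-4)·(1/11) + (5)·(6/11) + (-2)·(1/11) = 39/11.
The best pure response is b with expected payoff 39/11.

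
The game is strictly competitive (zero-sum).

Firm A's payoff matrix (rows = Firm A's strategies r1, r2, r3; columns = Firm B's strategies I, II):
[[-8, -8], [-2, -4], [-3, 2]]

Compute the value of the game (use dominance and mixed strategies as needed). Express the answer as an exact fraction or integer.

Row r1 is strictly dominated by row r2, so Firm A never plays it.
The remaining 2×2 game on (r2, r3) × (I, II) has no saddle point. Let Firm A play r2 with probability p; indifference gives −2p − 3(1−p) = −4p + 2(1−p), so p = 5/7.
Similarly Firm B's optimal q on I is 6/7, and the value is -2·(6/7) + (-4)·(1/7) = -16/7.

-16/7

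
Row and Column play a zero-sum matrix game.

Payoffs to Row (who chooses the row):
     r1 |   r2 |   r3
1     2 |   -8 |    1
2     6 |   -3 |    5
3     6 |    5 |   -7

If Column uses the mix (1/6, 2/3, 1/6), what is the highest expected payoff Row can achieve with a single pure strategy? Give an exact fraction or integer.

1: (2)·(1/6) + (-8)·(2/3) + (1)·(1/6) = -29/6.
2: (6)·(1/6) + (-3)·(2/3) + (5)·(1/6) = -1/6.
3: (6)·(1/6) + (5)·(2/3) + (-7)·(1/6) = 19/6.
The best pure response is 3 with expected payoff 19/6.

19/6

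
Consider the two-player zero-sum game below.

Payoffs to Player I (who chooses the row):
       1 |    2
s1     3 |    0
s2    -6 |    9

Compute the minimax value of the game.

Row minima are 0 and -6, so Player I's maximin is 0; column maxima are 3 and 9, so Player II's minimax is 3. These differ, so the equilibrium is in mixed strategies.
Let Player I play s1 with probability p. Player II is indifferent when 3p − 6(1−p) = 9(1−p), giving p = 5/6.
Let Player II play 1 with probability q. Player I is indifferent when 3q = −6q + 9(1−q), giving q = 1/2.
The value is 3·(1/2) + (0)·(1/2) = 3/2.

3/2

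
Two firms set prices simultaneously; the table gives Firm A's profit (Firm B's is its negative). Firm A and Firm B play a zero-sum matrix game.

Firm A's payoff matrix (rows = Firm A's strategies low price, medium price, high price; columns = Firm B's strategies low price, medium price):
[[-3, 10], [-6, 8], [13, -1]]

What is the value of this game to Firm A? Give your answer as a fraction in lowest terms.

Row medium price is strictly dominated by row low price, so Firm A never plays it.
The remaining 2×2 game on (low price, high price) × (low price, medium price) has no saddle point. Let Firm A play low price with probability p; indifference gives −3p + 13(1−p) = 10p − (1−p), so p = 14/27.
Similarly Firm B's optimal q on low price is 11/27, and the value is -3·(11/27) + (10)·(16/27) = 127/27.

127/27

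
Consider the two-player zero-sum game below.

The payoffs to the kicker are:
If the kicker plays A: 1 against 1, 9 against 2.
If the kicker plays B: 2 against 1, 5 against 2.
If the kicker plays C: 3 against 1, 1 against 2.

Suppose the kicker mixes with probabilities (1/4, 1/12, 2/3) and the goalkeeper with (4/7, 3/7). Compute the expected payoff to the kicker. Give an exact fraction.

Against (4/7, 3/7), each row's expected payoff is A: 31/7; B: 23/7; C: 15/7.
Taking the (1/4, 1/12, 2/3)-weighted average: (1/4)·(31/7) + (1/12)·(23/7) + (2/3)·(15/7) = 59/21.

59/21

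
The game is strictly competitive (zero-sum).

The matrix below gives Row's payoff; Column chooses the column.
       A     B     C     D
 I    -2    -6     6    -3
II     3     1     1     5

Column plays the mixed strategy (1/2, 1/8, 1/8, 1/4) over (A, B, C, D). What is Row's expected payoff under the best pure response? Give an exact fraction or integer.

3

I: (-2)·(1/2) + (-6)·(1/8) + (6)·(1/8) + (-3)·(1/4) = -7/4.
II: (3)·(1/2) + (1)·(1/8) + (1)·(1/8) + (5)·(1/4) = 3.
The best pure response is II with expected payoff 3.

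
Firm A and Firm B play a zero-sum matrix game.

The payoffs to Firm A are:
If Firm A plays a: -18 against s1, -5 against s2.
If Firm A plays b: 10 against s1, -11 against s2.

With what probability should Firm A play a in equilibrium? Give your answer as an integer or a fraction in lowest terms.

21/34

Row minima are -18 and -11, so Firm A's maximin is -11; column maxima are 10 and -5, so Firm B's minimax is -5. These differ, so the equilibrium is in mixed strategies.
Let Firm A play a with probability p. Firm B is indifferent when −18p + 10(1−p) = −5p − 11(1−p), giving p = 21/34.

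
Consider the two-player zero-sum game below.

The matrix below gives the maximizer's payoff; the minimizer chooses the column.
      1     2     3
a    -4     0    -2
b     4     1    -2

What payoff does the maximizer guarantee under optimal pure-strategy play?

Row minima: -4, -2 → the maximizer's maximin is -2.
Column maxima: 4, 1, -2 → the minimizer's minimax is -2.
They coincide at (b, 3), so the value is -2.

-2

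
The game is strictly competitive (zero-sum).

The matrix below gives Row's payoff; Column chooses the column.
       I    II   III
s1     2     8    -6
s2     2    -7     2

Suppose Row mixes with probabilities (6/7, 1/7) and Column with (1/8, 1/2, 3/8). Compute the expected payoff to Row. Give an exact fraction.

Against (1/8, 1/2, 3/8), each row's expected payoff is s1: 2; s2: -5/2.
Taking the (6/7, 1/7)-weighted average: (6/7)·(2) + (1/7)·(-5/2) = 19/14.

19/14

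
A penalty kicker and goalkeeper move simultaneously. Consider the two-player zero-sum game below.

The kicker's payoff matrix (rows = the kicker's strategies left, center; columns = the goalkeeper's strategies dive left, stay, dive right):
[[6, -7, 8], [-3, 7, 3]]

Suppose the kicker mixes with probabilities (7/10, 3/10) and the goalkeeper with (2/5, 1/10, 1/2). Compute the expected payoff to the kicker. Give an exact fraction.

Against (2/5, 1/10, 1/2), each row's expected payoff is left: 57/10; center: 1.
Taking the (7/10, 3/10)-weighted average: (7/10)·(57/10) + (3/10)·(1) = 429/100.

429/100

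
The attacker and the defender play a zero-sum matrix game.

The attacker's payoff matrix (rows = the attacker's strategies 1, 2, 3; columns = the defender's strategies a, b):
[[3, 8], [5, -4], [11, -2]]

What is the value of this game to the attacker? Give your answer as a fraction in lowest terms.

47/9

Row 2 is strictly dominated by row 3, so the attacker never plays it.
The remaining 2×2 game on (1, 3) × (a, b) has no saddle point. Let the attacker play 1 with probability p; indifference gives 3p + 11(1−p) = 8p − 2(1−p), so p = 13/18.
Similarly the defender's optimal q on a is 5/9, and the value is 3·(5/9) + (8)·(4/9) = 47/9.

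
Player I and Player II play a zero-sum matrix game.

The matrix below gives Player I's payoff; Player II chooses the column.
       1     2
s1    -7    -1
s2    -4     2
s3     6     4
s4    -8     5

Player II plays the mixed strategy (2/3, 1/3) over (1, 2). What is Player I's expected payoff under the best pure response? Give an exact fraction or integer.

16/3

s1: (-7)·(2/3) + (-1)·(1/3) = -5.
s2: (-4)·(2/3) + (2)·(1/3) = -2.
s3: (6)·(2/3) + (4)·(1/3) = 16/3.
s4: (-8)·(2/3) + (5)·(1/3) = -11/3.
The best pure response is s3 with expected payoff 16/3.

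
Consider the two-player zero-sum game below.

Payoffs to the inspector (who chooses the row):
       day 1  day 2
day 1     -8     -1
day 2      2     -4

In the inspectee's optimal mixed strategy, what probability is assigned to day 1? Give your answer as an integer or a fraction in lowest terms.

Row minima are -8 and -4, so the inspector's maximin is -4; column maxima are 2 and -1, so the inspectee's minimax is -1. These differ, so the equilibrium is in mixed strategies.
Let the inspectee play day 1 with probability q. The inspector is indifferent when −8q − (1−q) = 2q − 4(1−q), giving q = 3/13.

3/13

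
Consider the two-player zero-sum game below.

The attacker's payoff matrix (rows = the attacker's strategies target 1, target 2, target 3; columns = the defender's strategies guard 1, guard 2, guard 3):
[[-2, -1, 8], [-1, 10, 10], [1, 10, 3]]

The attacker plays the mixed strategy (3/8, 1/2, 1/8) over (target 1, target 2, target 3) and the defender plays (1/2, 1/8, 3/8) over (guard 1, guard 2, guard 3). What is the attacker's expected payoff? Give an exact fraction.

53/16

Against (1/2, 1/8, 3/8), each row's expected payoff is target 1: 15/8; target 2: 9/2; target 3: 23/8.
Taking the (3/8, 1/2, 1/8)-weighted average: (3/8)·(15/8) + (1/2)·(9/2) + (1/8)·(23/8) = 53/16.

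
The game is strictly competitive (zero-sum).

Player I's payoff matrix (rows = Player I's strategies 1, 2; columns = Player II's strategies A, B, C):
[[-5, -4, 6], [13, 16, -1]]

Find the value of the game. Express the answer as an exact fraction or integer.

73/25

Column B is strictly dominated by A for Player II (it gives Player I more in every row).
The remaining 2×2 game on (1, 2) × (A, C) has no saddle point. Let Player I play 1 with probability p; indifference gives −5p + 13(1−p) = 6p − (1−p), so p = 14/25.
Similarly Player II's optimal q on A is 7/25, and the value is -5·(7/25) + (6)·(18/25) = 73/25.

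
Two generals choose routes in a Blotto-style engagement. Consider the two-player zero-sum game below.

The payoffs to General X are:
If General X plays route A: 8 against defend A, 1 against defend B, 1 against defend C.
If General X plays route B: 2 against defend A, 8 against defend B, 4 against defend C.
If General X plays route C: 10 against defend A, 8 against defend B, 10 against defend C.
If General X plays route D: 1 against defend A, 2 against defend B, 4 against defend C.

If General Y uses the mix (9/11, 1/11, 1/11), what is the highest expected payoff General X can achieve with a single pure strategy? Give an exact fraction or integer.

108/11

route A: (8)·(9/11) + (1)·(1/11) + (1)·(1/11) = 74/11.
route B: (2)·(9/11) + (8)·(1/11) + (4)·(1/11) = 30/11.
route C: (10)·(9/11) + (8)·(1/11) + (10)·(1/11) = 108/11.
route D: (1)·(9/11) + (2)·(1/11) + (4)·(1/11) = 15/11.
The best pure response is route C with expected payoff 108/11.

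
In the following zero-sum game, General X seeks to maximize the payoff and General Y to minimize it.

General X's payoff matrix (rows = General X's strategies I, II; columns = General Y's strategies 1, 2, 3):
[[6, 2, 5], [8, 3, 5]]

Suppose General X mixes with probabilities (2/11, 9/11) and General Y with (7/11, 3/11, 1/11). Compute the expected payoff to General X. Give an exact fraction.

Against (7/11, 3/11, 1/11), each row's expected payoff is I: 53/11; II: 70/11.
Taking the (2/11, 9/11)-weighted average: (2/11)·(53/11) + (9/11)·(70/11) = 736/121.

736/121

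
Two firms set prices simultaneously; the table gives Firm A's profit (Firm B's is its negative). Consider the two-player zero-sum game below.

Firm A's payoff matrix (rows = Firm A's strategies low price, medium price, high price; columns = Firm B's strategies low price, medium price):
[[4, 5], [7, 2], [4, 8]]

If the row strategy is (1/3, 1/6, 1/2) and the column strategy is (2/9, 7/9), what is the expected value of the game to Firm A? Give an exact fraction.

Against (2/9, 7/9), each row's expected payoff is low price: 43/9; medium price: 28/9; high price: 64/9.
Taking the (1/3, 1/6, 1/2)-weighted average: (1/3)·(43/9) + (1/6)·(28/9) + (1/2)·(64/9) = 17/3.

17/3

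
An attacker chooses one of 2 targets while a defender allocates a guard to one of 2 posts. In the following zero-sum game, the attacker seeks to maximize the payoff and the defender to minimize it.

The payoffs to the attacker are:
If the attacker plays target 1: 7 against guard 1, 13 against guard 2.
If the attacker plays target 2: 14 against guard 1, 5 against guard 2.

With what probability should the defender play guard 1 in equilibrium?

Row minima are 7 and 5, so the attacker's maximin is 7; column maxima are 14 and 13, so the defender's minimax is 13. These differ, so the equilibrium is in mixed strategies.
Let the defender play guard 1 with probability q. The attacker is indifferent when 7q + 13(1−q) = 14q + 5(1−q), giving q = 8/15.

8/15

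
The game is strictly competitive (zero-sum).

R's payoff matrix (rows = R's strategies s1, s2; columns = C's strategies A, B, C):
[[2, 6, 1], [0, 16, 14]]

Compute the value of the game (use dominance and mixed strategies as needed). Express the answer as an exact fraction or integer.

Column B is strictly dominated by C for C (it gives R more in every row).
The remaining 2×2 game on (s1, s2) × (A, C) has no saddle point. Let R play s1 with probability p; indifference gives 2p = p + 14(1−p), so p = 14/15.
Similarly C's optimal q on A is 13/15, and the value is 2·(13/15) + (1)·(2/15) = 28/15.

28/15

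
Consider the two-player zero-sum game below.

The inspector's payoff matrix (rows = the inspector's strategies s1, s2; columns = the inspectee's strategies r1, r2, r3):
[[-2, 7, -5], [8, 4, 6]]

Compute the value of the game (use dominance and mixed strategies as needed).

Column r1 is strictly dominated by r3 for the inspectee (it gives the inspector more in every row).
The remaining 2×2 game on (s1, s2) × (r2, r3) has no saddle point. Let the inspector play s1 with probability p; indifference gives 7p + 4(1−p) = −5p + 6(1−p), so p = 1/7.
Similarly the inspectee's optimal q on r2 is 11/14, and the value is 7·(11/14) + (-5)·(3/14) = 31/7.

31/7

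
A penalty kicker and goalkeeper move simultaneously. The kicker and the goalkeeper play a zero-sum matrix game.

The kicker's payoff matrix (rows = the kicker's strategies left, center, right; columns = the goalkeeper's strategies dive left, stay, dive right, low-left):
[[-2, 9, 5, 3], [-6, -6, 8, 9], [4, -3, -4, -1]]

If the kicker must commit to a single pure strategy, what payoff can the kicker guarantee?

The worst-case payoff for each row is left: -2, center: -6, right: -4.
The best of these is -2.

-2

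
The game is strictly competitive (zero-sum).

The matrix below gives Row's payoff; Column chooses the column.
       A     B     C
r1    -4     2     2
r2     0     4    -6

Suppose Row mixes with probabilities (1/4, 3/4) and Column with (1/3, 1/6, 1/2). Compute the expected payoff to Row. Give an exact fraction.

-7/4

Against (1/3, 1/6, 1/2), each row's expected payoff is r1: 0; r2: -7/3.
Taking the (1/4, 3/4)-weighted average: (1/4)·(0) + (3/4)·(-7/3) = -7/4.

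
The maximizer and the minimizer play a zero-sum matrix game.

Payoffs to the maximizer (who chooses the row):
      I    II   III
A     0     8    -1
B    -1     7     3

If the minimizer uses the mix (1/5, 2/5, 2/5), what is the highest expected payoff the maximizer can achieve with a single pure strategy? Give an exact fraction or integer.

19/5

A: (0)·(1/5) + (8)·(2/5) + (-1)·(2/5) = 14/5.
B: (-1)·(1/5) + (7)·(2/5) + (3)·(2/5) = 19/5.
The best pure response is B with expected payoff 19/5.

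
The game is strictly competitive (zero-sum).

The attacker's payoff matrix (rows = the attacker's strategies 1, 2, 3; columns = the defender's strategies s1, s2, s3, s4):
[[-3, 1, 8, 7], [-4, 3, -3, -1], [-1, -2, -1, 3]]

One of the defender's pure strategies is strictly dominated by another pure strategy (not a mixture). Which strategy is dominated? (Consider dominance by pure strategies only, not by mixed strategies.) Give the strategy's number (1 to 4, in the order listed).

The defender prefers columns that give the attacker less. Compare s4 with s1: -3 < 7, -4 < -1, -1 < 3.
So s1 strictly dominates s4 for the defender; s4 is strictly dominated.

4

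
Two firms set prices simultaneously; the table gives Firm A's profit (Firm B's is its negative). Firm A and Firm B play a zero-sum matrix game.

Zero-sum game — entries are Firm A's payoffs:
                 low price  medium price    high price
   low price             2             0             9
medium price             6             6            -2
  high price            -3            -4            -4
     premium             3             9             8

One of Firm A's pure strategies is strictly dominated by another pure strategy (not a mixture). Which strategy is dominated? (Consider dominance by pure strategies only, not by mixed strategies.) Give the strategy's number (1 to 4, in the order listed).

Compare high price with low price: 2 > -3, 0 > -4, 9 > -4.
So low price strictly dominates high price for Firm A; high price is strictly dominated.

3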